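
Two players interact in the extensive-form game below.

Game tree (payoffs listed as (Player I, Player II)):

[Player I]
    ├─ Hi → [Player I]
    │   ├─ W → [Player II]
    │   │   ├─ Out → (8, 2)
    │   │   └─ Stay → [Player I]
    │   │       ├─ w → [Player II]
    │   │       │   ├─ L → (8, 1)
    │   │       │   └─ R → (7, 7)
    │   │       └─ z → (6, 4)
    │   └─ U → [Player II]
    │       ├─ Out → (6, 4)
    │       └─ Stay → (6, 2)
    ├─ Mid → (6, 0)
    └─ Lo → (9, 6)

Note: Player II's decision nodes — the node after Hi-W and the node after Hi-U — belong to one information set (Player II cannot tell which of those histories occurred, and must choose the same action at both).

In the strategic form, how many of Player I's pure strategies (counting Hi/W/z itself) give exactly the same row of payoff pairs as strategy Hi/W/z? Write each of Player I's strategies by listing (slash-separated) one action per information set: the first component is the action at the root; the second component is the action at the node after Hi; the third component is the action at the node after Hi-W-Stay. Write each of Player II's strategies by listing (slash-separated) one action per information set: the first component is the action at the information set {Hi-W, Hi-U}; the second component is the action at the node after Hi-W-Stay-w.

1

Row for Hi/W/z (columns Out/L, Out/R, Stay/L, Stay/R): (8,2) (8,2) (6,4) (6,4).
Every one of Player I's information sets is on the play path for some reply by Player II when Player I follows Hi/W/z.
Changing the action at any of them therefore changes at least one column, so only Hi/W/z itself gives this row.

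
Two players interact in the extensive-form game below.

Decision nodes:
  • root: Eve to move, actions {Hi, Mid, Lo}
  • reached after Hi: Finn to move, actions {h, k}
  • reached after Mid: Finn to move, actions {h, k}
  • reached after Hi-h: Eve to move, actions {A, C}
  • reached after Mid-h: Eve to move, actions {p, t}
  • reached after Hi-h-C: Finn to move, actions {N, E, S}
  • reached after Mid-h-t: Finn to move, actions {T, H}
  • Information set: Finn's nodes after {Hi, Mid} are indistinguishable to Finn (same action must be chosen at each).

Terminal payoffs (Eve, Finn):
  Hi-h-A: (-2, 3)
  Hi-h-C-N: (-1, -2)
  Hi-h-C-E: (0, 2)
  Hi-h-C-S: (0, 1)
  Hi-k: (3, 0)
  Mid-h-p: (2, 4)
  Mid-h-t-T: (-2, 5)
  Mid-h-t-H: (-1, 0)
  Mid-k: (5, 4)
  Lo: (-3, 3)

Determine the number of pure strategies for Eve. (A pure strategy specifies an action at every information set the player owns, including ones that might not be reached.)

Eve owns the root with actions {Hi, Mid, Lo} — three choices.
Eve owns the node after Hi-h with actions {A, C} — two choices.
Eve owns the node after Mid-h with actions {p, t} — two choices.
A pure strategy fixes one action at each information set independently, so the count is the product 3 × 2 × 2 = 12.
(For reference, Finn has 12 pure strategies, giving a 12×12 normal-form matrix.)

12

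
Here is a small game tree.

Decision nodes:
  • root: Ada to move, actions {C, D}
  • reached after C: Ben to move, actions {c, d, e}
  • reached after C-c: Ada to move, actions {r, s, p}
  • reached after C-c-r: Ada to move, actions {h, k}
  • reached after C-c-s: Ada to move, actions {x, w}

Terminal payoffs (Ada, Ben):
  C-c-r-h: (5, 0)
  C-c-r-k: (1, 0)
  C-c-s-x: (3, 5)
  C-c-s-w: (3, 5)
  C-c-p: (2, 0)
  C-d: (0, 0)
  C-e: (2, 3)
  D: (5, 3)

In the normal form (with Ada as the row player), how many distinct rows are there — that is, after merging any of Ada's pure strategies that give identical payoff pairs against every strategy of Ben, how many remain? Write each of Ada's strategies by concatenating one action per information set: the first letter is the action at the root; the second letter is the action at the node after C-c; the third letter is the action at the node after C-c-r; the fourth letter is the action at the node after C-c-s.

Ada has 24 pure strategies: Crhx, Crhw, Crkx, Crkw, Cshx, Cshw, Cskx, Cskw, Cphx, Cphw, Cpkx, Cpkw, Drhx, Drhw, Drkx, Drkw, Dshx, Dshw, Dskx, Dskw, Dphx, Dphw, Dpkx, Dpkw. Columns: c, d, e.
{Crhx, Crhw} → row (5,0) (0,0) (2,3)
{Crkx, Crkw} → row (1,0) (0,0) (2,3)
{Cshx, Cshw, Cskx, Cskw} → row (3,5) (0,0) (2,3)
{Cphx, Cphw, Cpkx, Cpkw} → row (2,0) (0,0) (2,3)
{Drhx, Drhw, Drkx, Drkw, Dshx, Dshw, Dskx, Dskw, Dphx, Dphw, Dpkx, Dpkw} → row (5,3) (5,3) (5,3)
That's 5 distinct rows out of 24 strategies.

5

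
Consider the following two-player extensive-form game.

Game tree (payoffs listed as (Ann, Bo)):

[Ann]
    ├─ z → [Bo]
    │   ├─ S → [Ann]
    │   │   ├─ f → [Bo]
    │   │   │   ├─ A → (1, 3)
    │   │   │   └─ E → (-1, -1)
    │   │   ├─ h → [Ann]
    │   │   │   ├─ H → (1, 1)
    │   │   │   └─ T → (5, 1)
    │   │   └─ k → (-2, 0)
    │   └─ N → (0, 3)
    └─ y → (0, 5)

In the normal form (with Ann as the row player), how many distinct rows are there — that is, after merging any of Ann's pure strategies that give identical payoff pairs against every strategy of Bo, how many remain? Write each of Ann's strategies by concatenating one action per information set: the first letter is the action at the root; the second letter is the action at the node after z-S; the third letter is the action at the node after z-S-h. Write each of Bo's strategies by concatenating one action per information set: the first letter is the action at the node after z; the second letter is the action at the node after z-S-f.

Ann has 12 pure strategies: zfH, zfT, zhH, zhT, zkH, zkT, yfH, yfT, yhH, yhT, ykH, ykT. Columns: SA, SE, NA, NE.
{zfH, zfT} → row (1,3) (-1,-1) (0,3) (0,3)
{zhH} → row (1,1) (1,1) (0,3) (0,3)
{zhT} → row (5,1) (5,1) (0,3) (0,3)
{zkH, zkT} → row (-2,0) (-2,0) (0,3) (0,3)
{yfH, yfT, yhH, yhT, ykH, ykT} → row (0,5) (0,5) (0,5) (0,5)
That's 5 distinct rows out of 12 strategies.

5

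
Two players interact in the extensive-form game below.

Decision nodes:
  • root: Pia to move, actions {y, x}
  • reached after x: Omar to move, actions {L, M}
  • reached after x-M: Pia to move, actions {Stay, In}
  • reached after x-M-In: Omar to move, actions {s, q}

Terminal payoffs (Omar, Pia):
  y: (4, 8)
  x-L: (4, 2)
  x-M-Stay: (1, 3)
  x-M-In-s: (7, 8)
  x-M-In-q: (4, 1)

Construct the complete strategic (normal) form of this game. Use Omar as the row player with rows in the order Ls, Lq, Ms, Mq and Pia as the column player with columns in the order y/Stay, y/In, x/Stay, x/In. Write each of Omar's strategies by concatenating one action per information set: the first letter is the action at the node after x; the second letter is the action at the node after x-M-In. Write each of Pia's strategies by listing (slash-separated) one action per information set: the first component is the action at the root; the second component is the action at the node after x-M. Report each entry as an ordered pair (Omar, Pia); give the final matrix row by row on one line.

       y/Stay     y/In   x/Stay     x/In
  Ls    (4,8)    (4,8)    (4,2)    (4,2)
  Lq    (4,8)    (4,8)    (4,2)    (4,2)
  Ms    (4,8)    (4,8)    (1,3)    (7,8)
  Mq    (4,8)    (4,8)    (1,3)    (4,1)

Ls: (4,8) (4,8) (4,2) (4,2) | Lq: (4,8) (4,8) (4,2) (4,2) | Ms: (4,8) (4,8) (1,3) (7,8) | Mq: (4,8) (4,8) (1,3) (4,1)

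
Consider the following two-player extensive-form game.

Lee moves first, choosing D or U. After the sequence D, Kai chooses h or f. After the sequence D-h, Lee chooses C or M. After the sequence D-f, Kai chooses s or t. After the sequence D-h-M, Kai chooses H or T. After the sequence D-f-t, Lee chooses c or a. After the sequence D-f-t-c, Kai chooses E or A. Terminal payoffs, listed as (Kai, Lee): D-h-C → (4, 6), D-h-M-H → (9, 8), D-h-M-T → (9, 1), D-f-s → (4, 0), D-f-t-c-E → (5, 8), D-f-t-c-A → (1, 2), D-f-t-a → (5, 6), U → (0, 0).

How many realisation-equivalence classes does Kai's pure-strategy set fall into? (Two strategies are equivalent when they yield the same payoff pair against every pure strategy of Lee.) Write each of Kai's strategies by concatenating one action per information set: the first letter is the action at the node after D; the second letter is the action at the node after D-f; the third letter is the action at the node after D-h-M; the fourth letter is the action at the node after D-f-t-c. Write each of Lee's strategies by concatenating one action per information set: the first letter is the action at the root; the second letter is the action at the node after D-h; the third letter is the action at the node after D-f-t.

Kai has 16 pure strategies: hsHE, hsHA, hsTE, hsTA, htHE, htHA, htTE, htTA, fsHE, fsHA, fsTE, fsTA, ftHE, ftHA, ftTE, ftTA. Columns: DCc, DCa, DMc, DMa, UCc, UCa, UMc, UMa.
{hsHE, hsHA, htHE, htHA} → row (4,6) (4,6) (9,8) (9,8) (0,0) (0,0) (0,0) (0,0)
{hsTE, hsTA, htTE, htTA} → row (4,6) (4,6) (9,1) (9,1) (0,0) (0,0) (0,0) (0,0)
{fsHE, fsHA, fsTE, fsTA} → row (4,0) (4,0) (4,0) (4,0) (0,0) (0,0) (0,0) (0,0)
{ftHE, ftTE} → row (5,8) (5,6) (5,8) (5,6) (0,0) (0,0) (0,0) (0,0)
{ftHA, ftTA} → row (1,2) (5,6) (1,2) (5,6) (0,0) (0,0) (0,0) (0,0)
That's 5 distinct rows out of 16 strategies.

5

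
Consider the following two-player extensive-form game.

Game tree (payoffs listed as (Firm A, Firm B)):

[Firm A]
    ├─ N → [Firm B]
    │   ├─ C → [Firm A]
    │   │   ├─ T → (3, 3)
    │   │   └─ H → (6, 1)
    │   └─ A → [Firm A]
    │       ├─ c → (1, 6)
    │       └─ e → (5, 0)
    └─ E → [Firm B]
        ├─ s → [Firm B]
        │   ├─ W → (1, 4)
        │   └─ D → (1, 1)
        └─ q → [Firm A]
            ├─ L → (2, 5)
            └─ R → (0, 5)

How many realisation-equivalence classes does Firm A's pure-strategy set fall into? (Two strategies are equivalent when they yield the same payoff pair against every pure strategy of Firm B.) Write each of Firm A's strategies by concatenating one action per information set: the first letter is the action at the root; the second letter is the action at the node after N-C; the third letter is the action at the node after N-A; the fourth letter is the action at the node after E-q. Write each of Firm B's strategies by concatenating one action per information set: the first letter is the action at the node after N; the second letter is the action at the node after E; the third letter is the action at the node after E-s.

Firm A has 16 pure strategies: NTcL, NTcR, NTeL, NTeR, NHcL, NHcR, NHeL, NHeR, ETcL, ETcR, ETeL, ETeR, EHcL, EHcR, EHeL, EHeR. Columns: CsW, CsD, CqW, CqD, AsW, AsD, AqW, AqD.
{NTcL, NTcR} → row (3,3) (3,3) (3,3) (3,3) (1,6) (1,6) (1,6) (1,6)
{NTeL, NTeR} → row (3,3) (3,3) (3,3) (3,3) (5,0) (5,0) (5,0) (5,0)
{NHcL, NHcR} → row (6,1) (6,1) (6,1) (6,1) (1,6) (1,6) (1,6) (1,6)
{NHeL, NHeR} → row (6,1) (6,1) (6,1) (6,1) (5,0) (5,0) (5,0) (5,0)
{ETcL, ETeL, EHcL, EHeL} → row (1,4) (1,1) (2,5) (2,5) (1,4) (1,1) (2,5) (2,5)
{ETcR, ETeR, EHcR, EHeR} → row (1,4) (1,1) (0,5) (0,5) (1,4) (1,1) (0,5) (0,5)
That's 6 distinct rows out of 16 strategies.

6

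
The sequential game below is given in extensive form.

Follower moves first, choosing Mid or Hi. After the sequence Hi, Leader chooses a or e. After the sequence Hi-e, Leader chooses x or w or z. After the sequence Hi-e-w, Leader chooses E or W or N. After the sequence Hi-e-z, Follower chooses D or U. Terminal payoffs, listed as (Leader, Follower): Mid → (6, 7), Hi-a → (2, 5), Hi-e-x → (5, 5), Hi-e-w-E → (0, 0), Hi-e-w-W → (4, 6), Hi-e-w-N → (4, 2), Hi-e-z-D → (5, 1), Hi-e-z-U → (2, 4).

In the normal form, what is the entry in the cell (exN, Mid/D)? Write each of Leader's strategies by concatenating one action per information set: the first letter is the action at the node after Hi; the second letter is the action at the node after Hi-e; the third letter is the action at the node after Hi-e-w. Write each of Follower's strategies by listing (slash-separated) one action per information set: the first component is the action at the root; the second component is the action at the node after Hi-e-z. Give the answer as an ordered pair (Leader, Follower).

Trace the play path from the root:
  Follower plays Mid
→ terminal payoff (6, 7).
(Leader's choice at the node after Hi is never reached on this path, so it doesn't affect the outcome.)

(6, 7)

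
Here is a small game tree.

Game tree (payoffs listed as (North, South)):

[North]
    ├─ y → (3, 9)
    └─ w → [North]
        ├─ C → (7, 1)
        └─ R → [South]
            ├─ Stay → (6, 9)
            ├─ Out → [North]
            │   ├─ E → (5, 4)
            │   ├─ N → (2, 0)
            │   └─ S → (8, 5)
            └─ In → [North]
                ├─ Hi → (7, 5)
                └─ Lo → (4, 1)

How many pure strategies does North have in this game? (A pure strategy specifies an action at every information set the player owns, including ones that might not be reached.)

North owns the root with actions {y, w} — two choices.
North owns the node after w with actions {C, R} — two choices.
North owns the node after w-R-Out with actions {E, N, S} — three choices.
North owns the node after w-R-In with actions {Hi, Lo} — two choices.
A pure strategy fixes one action at each information set independently, so the count is the product 2 × 2 × 3 × 2 = 24.

24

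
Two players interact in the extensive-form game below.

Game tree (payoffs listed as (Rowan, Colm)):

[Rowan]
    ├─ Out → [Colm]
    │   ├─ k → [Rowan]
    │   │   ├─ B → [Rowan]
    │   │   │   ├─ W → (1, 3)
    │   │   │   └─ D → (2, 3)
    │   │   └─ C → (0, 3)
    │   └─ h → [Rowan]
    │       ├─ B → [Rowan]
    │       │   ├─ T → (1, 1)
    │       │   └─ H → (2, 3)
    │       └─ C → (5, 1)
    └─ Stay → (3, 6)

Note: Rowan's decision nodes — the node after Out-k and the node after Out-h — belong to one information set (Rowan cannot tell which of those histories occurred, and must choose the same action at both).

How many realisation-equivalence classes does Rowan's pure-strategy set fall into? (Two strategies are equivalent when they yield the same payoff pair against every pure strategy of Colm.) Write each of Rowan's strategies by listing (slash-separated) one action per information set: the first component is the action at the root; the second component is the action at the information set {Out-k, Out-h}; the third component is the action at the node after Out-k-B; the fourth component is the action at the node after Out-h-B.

6

Rowan has 16 pure strategies: Out/B/W/T, Out/B/W/H, Out/B/D/T, Out/B/D/H, Out/C/W/T, Out/C/W/H, Out/C/D/T, Out/C/D/H, Stay/B/W/T, Stay/B/W/H, Stay/B/D/T, Stay/B/D/H, Stay/C/W/T, Stay/C/W/H, Stay/C/D/T, Stay/C/D/H. Columns: k, h.
{Out/B/W/T} → row (1,3) (1,1)
{Out/B/W/H} → row (1,3) (2,3)
{Out/B/D/T} → row (2,3) (1,1)
{Out/B/D/H} → row (2,3) (2,3)
{Out/C/W/T, Out/C/W/H, Out/C/D/T, Out/C/D/H} → row (0,3) (5,1)
{Stay/B/W/T, Stay/B/W/H, Stay/B/D/T, Stay/B/D/H, Stay/C/W/T, Stay/C/W/H, Stay/C/D/T, Stay/C/D/H} → row (3,6) (3,6)
That's 6 distinct rows out of 16 strategies.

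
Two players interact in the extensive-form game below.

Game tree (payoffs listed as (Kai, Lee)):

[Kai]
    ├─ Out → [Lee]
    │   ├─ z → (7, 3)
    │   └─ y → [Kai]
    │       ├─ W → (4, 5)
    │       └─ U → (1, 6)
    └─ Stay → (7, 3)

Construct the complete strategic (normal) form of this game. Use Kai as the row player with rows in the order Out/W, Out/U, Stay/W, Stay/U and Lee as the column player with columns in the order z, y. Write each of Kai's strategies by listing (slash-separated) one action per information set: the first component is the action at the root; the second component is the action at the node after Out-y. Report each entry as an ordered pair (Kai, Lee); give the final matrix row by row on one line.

Out/W: (7,3) (4,5) | Out/U: (7,3) (1,6) | Stay/W: (7,3) (7,3) | Stay/U: (7,3) (7,3)

              z        y
 Out/W    (7,3)    (4,5)
 Out/U    (7,3)    (1,6)
Stay/W    (7,3)    (7,3)
Stay/U    (7,3)    (7,3)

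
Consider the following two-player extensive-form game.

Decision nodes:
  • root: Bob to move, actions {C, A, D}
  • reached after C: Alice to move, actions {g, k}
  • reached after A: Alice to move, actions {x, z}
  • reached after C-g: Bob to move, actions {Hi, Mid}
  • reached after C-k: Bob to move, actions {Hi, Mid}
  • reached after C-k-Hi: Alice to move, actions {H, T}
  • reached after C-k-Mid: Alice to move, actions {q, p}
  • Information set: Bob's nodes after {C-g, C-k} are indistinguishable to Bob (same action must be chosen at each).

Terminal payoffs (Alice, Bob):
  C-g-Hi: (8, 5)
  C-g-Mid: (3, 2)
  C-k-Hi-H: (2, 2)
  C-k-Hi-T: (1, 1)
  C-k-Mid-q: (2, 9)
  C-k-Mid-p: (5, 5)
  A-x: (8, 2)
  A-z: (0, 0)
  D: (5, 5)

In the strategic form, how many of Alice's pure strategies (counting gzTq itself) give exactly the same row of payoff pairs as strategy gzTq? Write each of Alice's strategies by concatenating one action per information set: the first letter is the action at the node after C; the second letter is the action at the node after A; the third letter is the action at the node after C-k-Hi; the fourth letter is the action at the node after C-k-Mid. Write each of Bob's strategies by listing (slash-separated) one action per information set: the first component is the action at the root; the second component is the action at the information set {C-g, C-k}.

Row for gzTq (columns C/Hi, C/Mid, A/Hi, A/Mid, D/Hi, D/Mid): (8,5) (3,2) (0,0) (0,0) (5,5) (5,5).
Under gzTq, Alice's choice at the node after C-k-Hi and at the node after C-k-Mid can never be reached regardless of what Bob does, so varying those choices leaves every outcome unchanged.
Holding the reachable choices fixed and varying the unreachable ones freely already gives 2 × 2 = 4 equivalent strategies.
No other strategy reproduces this row, so those 4 are the full class: gzHq, gzHp, gzTq, gzTp.

4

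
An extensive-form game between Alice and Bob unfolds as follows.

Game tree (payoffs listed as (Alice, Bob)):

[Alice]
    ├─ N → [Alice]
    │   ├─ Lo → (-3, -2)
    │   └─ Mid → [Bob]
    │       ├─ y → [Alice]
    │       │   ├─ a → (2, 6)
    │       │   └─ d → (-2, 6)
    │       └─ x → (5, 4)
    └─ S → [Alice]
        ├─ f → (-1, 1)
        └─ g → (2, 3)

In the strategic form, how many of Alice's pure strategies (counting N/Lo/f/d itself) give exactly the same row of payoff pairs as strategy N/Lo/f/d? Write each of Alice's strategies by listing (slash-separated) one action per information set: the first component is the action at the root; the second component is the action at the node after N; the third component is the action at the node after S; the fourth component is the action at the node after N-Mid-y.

4

Row for N/Lo/f/d (columns y, x): (-3,-2) (-3,-2).
Under N/Lo/f/d, Alice's choice at the node after S and at the node after N-Mid-y can never be reached regardless of what Bob does, so varying those choices leaves every outcome unchanged.
Holding the reachable choices fixed and varying the unreachable ones freely already gives 2 × 2 = 4 equivalent strategies.
No other strategy reproduces this row, so those 4 are the full class: N/Lo/f/a, N/Lo/f/d, N/Lo/g/a, N/Lo/g/d.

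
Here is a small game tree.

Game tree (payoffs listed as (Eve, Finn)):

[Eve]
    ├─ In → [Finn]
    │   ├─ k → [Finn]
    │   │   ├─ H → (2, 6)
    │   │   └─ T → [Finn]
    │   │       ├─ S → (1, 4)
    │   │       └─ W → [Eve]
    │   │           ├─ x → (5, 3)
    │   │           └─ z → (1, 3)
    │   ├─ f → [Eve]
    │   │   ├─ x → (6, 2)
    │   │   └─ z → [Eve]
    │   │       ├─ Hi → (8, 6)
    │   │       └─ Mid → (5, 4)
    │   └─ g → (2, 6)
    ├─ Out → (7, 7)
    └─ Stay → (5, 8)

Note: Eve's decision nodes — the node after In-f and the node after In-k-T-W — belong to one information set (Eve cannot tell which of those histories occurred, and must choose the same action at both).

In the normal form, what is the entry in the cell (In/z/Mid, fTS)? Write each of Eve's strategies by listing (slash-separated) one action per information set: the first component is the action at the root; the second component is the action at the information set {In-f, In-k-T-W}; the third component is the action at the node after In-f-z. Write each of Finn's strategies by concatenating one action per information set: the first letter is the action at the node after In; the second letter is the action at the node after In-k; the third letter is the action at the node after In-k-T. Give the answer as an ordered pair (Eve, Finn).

(5, 4)

Trace the play path from the root:
  Eve plays In
  Finn plays f at [In]
  Eve plays z at [In-f]
  Eve plays Mid at [In-f-z]
→ terminal payoff (5, 4).
(Finn's choice at the node after In-k is never reached on this path, so it doesn't affect the outcome.)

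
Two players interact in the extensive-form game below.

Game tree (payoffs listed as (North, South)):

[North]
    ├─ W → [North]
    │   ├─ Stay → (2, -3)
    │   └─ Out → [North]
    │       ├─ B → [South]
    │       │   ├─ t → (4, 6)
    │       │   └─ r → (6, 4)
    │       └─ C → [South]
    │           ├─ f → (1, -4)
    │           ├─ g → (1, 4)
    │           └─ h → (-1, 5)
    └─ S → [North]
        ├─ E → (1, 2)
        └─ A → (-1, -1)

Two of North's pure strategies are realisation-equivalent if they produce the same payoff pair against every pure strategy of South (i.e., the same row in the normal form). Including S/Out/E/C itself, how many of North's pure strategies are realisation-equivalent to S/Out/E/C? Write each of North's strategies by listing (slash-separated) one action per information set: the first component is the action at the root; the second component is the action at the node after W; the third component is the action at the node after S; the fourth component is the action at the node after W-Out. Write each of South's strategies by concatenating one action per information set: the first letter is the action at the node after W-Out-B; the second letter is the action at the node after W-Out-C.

4

Row for S/Out/E/C (columns tf, tg, th, rf, rg, rh): (1,2) (1,2) (1,2) (1,2) (1,2) (1,2).
Under S/Out/E/C, North's choice at the node after W and at the node after W-Out can never be reached regardless of what South does, so varying those choices leaves every outcome unchanged.
Holding the reachable choices fixed and varying the unreachable ones freely already gives 2 × 2 = 4 equivalent strategies.
No other strategy reproduces this row, so those 4 are the full class: S/Stay/E/B, S/Stay/E/C, S/Out/E/B, S/Out/E/C.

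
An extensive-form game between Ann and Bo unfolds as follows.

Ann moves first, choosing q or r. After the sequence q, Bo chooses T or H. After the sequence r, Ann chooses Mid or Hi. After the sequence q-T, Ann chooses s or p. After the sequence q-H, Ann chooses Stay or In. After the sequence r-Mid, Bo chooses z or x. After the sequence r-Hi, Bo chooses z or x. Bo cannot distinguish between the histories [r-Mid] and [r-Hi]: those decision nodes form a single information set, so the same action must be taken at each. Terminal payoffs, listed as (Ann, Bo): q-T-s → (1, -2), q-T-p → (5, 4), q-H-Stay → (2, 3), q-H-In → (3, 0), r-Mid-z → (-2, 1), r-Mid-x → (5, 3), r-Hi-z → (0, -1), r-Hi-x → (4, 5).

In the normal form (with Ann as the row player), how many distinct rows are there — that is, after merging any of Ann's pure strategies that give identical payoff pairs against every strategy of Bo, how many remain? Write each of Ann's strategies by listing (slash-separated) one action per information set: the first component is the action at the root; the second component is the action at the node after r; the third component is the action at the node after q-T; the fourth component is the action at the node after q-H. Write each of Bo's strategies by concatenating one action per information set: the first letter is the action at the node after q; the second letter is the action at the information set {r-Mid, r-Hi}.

Ann has 16 pure strategies: q/Mid/s/Stay, q/Mid/s/In, q/Mid/p/Stay, q/Mid/p/In, q/Hi/s/Stay, q/Hi/s/In, q/Hi/p/Stay, q/Hi/p/In, r/Mid/s/Stay, r/Mid/s/In, r/Mid/p/Stay, r/Mid/p/In, r/Hi/s/Stay, r/Hi/s/In, r/Hi/p/Stay, r/Hi/p/In. Columns: Tz, Tx, Hz, Hx.
{q/Mid/s/Stay, q/Hi/s/Stay} → row (1,-2) (1,-2) (2,3) (2,3)
{q/Mid/s/In, q/Hi/s/In} → row (1,-2) (1,-2) (3,0) (3,0)
{q/Mid/p/Stay, q/Hi/p/Stay} → row (5,4) (5,4) (2,3) (2,3)
{q/Mid/p/In, q/Hi/p/In} → row (5,4) (5,4) (3,0) (3,0)
{r/Mid/s/Stay, r/Mid/s/In, r/Mid/p/Stay, r/Mid/p/In} → row (-2,1) (5,3) (-2,1) (5,3)
{r/Hi/s/Stay, r/Hi/s/In, r/Hi/p/Stay, r/Hi/p/In} → row (0,-1) (4,5) (0,-1) (4,5)
That's 6 distinct rows out of 16 strategies.

6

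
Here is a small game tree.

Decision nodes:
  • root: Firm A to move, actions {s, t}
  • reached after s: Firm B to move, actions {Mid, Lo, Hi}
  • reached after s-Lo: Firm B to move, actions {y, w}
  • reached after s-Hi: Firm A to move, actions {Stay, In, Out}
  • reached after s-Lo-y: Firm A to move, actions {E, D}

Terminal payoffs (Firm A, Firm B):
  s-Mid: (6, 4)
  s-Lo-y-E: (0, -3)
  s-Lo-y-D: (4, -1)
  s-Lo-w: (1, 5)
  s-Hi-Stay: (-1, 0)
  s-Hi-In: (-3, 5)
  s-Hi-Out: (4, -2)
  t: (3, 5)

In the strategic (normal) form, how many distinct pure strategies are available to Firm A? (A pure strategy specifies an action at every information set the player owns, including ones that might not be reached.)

Firm A owns the root with actions {s, t} — two choices.
Firm A owns the node after s-Hi with actions {Stay, In, Out} — three choices.
Firm A owns the node after s-Lo-y with actions {E, D} — two choices.
A pure strategy fixes one action at each information set independently, so the count is the product 2 × 3 × 2 = 12.
(For reference, Firm B has 6 pure strategies, giving a 12×6 normal-form matrix.)

12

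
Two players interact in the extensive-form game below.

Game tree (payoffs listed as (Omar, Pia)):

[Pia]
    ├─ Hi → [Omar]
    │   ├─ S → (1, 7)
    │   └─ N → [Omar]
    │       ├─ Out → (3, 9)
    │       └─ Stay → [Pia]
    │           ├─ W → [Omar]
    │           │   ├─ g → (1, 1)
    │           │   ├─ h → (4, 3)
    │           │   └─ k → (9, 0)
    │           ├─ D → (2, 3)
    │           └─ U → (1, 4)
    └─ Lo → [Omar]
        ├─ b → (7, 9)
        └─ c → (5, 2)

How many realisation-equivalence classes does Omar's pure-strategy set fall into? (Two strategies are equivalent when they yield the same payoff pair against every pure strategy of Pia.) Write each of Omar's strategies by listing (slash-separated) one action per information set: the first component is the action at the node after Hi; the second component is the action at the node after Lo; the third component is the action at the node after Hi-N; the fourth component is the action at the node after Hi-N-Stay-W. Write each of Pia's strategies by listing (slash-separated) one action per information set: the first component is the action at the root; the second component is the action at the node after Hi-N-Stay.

10

Omar has 24 pure strategies: S/b/Out/g, S/b/Out/h, S/b/Out/k, S/b/Stay/g, S/b/Stay/h, S/b/Stay/k, S/c/Out/g, S/c/Out/h, S/c/Out/k, S/c/Stay/g, S/c/Stay/h, S/c/Stay/k, N/b/Out/g, N/b/Out/h, N/b/Out/k, N/b/Stay/g, N/b/Stay/h, N/b/Stay/k, N/c/Out/g, N/c/Out/h, N/c/Out/k, N/c/Stay/g, N/c/Stay/h, N/c/Stay/k. Columns: Hi/W, Hi/D, Hi/U, Lo/W, Lo/D, Lo/U.
{S/b/Out/g, S/b/Out/h, S/b/Out/k, S/b/Stay/g, S/b/Stay/h, S/b/Stay/k} → row (1,7) (1,7) (1,7) (7,9) (7,9) (7,9)
{S/c/Out/g, S/c/Out/h, S/c/Out/k, S/c/Stay/g, S/c/Stay/h, S/c/Stay/k} → row (1,7) (1,7) (1,7) (5,2) (5,2) (5,2)
{N/b/Out/g, N/b/Out/h, N/b/Out/k} → row (3,9) (3,9) (3,9) (7,9) (7,9) (7,9)
{N/b/Stay/g} → row (1,1) (2,3) (1,4) (7,9) (7,9) (7,9)
{N/b/Stay/h} → row (4,3) (2,3) (1,4) (7,9) (7,9) (7,9)
{N/b/Stay/k} → row (9,0) (2,3) (1,4) (7,9) (7,9) (7,9)
{N/c/Out/g, N/c/Out/h, N/c/Out/k} → row (3,9) (3,9) (3,9) (5,2) (5,2) (5,2)
{N/c/Stay/g} → row (1,1) (2,3) (1,4) (5,2) (5,2) (5,2)
{N/c/Stay/h} → row (4,3) (2,3) (1,4) (5,2) (5,2) (5,2)
{N/c/Stay/k} → row (9,0) (2,3) (1,4) (5,2) (5,2) (5,2)
That's 10 distinct rows out of 24 strategies.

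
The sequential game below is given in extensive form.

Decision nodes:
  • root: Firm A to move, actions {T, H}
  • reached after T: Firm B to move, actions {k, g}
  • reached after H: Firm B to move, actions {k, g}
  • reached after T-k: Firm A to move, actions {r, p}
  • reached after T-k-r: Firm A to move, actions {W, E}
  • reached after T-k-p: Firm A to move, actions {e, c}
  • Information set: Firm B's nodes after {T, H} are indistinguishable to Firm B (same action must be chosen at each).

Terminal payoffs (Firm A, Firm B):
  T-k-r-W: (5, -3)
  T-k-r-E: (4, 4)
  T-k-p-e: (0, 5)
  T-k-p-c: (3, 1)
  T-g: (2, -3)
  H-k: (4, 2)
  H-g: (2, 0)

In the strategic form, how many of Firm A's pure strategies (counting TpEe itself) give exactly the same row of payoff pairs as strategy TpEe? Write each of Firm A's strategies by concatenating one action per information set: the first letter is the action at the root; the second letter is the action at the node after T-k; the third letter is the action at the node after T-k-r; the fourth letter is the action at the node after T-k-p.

Row for TpEe (columns k, g): (0,5) (2,-3).
Under TpEe, Firm A's choice at the node after T-k-r can never be reached regardless of what Firm B does, so varying those choices leaves every outcome unchanged.
Holding the reachable choices fixed and varying the unreachable one freely already gives 2 equivalent strategies.
No other strategy reproduces this row, so those 2 are the full class: TpWe, TpEe.

2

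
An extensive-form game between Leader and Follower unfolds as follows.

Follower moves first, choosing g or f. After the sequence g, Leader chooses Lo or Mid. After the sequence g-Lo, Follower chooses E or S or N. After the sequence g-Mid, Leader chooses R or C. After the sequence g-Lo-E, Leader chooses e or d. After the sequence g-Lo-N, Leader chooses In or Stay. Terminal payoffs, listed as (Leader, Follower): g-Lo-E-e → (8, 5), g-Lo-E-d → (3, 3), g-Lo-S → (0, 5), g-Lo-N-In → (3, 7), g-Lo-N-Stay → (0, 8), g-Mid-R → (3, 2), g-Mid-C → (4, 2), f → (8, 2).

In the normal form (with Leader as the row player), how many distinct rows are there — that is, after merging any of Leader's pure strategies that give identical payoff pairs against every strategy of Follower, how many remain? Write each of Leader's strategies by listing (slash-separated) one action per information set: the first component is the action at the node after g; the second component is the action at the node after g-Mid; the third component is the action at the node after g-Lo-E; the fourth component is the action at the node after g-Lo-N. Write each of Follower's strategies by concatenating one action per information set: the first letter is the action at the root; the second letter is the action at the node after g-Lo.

6

Leader has 16 pure strategies: Lo/R/e/In, Lo/R/e/Stay, Lo/R/d/In, Lo/R/d/Stay, Lo/C/e/In, Lo/C/e/Stay, Lo/C/d/In, Lo/C/d/Stay, Mid/R/e/In, Mid/R/e/Stay, Mid/R/d/In, Mid/R/d/Stay, Mid/C/e/In, Mid/C/e/Stay, Mid/C/d/In, Mid/C/d/Stay. Columns: gE, gS, gN, fE, fS, fN.
{Lo/R/e/In, Lo/C/e/In} → row (8,5) (0,5) (3,7) (8,2) (8,2) (8,2)
{Lo/R/e/Stay, Lo/C/e/Stay} → row (8,5) (0,5) (0,8) (8,2) (8,2) (8,2)
{Lo/R/d/In, Lo/C/d/In} → row (3,3) (0,5) (3,7) (8,2) (8,2) (8,2)
{Lo/R/d/Stay, Lo/C/d/Stay} → row (3,3) (0,5) (0,8) (8,2) (8,2) (8,2)
{Mid/R/e/In, Mid/R/e/Stay, Mid/R/d/In, Mid/R/d/Stay} → row (3,2) (3,2) (3,2) (8,2) (8,2) (8,2)
{Mid/C/e/In, Mid/C/e/Stay, Mid/C/d/In, Mid/C/d/Stay} → row (4,2) (4,2) (4,2) (8,2) (8,2) (8,2)
That's 6 distinct rows out of 16 strategies.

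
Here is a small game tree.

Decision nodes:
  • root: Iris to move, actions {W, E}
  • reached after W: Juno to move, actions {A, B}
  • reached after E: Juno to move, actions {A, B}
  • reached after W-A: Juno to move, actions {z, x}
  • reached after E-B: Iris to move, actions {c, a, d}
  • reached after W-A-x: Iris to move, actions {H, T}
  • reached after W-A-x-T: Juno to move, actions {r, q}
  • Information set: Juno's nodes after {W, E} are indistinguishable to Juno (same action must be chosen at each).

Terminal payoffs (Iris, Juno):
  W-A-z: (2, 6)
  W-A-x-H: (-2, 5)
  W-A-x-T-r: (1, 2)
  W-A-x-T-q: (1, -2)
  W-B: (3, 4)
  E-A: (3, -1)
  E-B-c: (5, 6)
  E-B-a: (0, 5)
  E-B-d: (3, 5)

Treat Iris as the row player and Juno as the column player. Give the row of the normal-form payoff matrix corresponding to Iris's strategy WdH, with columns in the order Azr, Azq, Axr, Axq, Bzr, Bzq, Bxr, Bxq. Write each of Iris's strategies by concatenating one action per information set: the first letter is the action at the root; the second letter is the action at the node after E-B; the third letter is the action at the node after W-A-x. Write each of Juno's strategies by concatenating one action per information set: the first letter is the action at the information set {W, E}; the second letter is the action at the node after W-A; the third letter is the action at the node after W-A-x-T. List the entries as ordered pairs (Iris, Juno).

vs Azr: Iris plays W → Juno plays A at [W] → Juno plays z at [W-A] → (2, 6)
vs Azq: Iris plays W → Juno plays A at [W] → Juno plays z at [W-A] → (2, 6)
vs Axr: Iris plays W → Juno plays A at [W] → Juno plays x at [W-A] → Iris plays H at [W-A-x] → (-2, 5)
vs Axq: Iris plays W → Juno plays A at [W] → Juno plays x at [W-A] → Iris plays H at [W-A-x] → (-2, 5)
vs Bzr: Iris plays W → Juno plays B at [W] → (3, 4)
vs Bzq: Iris plays W → Juno plays B at [W] → (3, 4)
vs Bxr: Iris plays W → Juno plays B at [W] → (3, 4)
vs Bxq: Iris plays W → Juno plays B at [W] → (3, 4)

(2,6) (2,6) (-2,5) (-2,5) (3,4) (3,4) (3,4) (3,4)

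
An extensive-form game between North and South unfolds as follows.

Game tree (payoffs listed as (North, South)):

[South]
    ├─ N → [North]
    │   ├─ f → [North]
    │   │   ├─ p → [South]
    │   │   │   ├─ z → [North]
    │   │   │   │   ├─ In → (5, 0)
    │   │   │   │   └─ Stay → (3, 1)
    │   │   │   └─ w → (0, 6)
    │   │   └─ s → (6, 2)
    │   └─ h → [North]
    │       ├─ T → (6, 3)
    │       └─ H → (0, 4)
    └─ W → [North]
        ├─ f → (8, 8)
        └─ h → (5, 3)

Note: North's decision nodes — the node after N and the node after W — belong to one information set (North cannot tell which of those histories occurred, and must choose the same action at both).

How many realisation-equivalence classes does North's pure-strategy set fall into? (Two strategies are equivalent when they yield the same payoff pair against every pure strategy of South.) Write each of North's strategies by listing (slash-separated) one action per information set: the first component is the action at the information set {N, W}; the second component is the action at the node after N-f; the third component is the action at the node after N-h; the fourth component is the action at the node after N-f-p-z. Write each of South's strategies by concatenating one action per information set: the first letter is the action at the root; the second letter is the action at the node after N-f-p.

North has 16 pure strategies: f/p/T/In, f/p/T/Stay, f/p/H/In, f/p/H/Stay, f/s/T/In, f/s/T/Stay, f/s/H/In, f/s/H/Stay, h/p/T/In, h/p/T/Stay, h/p/H/In, h/p/H/Stay, h/s/T/In, h/s/T/Stay, h/s/H/In, h/s/H/Stay. Columns: Nz, Nw, Wz, Ww.
{f/p/T/In, f/p/H/In} → row (5,0) (0,6) (8,8) (8,8)
{f/p/T/Stay, f/p/H/Stay} → row (3,1) (0,6) (8,8) (8,8)
{f/s/T/In, f/s/T/Stay, f/s/H/In, f/s/H/Stay} → row (6,2) (6,2) (8,8) (8,8)
{h/p/T/In, h/p/T/Stay, h/s/T/In, h/s/T/Stay} → row (6,3) (6,3) (5,3) (5,3)
{h/p/H/In, h/p/H/Stay, h/s/H/In, h/s/H/Stay} → row (0,4) (0,4) (5,3) (5,3)
That's 5 distinct rows out of 16 strategies.

5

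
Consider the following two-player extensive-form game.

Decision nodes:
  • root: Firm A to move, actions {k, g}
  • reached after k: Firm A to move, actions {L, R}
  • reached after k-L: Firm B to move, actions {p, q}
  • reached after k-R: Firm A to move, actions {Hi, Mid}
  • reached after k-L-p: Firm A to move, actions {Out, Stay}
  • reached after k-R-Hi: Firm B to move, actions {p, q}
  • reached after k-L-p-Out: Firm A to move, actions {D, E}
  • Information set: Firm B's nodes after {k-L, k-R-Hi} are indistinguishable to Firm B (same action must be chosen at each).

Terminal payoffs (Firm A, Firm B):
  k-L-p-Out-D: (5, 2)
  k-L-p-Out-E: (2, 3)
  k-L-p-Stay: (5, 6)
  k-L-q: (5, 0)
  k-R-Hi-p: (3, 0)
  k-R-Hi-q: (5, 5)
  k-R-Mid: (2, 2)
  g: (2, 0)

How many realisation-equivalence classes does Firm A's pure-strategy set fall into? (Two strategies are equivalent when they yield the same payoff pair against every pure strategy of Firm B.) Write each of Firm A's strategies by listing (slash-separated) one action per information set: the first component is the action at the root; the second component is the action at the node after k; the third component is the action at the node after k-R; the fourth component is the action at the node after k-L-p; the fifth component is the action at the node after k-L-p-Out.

Firm A has 32 pure strategies: k/L/Hi/Out/D, k/L/Hi/Out/E, k/L/Hi/Stay/D, k/L/Hi/Stay/E, k/L/Mid/Out/D, k/L/Mid/Out/E, k/L/Mid/Stay/D, k/L/Mid/Stay/E, k/R/Hi/Out/D, k/R/Hi/Out/E, k/R/Hi/Stay/D, k/R/Hi/Stay/E, k/R/Mid/Out/D, k/R/Mid/Out/E, k/R/Mid/Stay/D, k/R/Mid/Stay/E, g/L/Hi/Out/D, g/L/Hi/Out/E, g/L/Hi/Stay/D, g/L/Hi/Stay/E, g/L/Mid/Out/D, g/L/Mid/Out/E, g/L/Mid/Stay/D, g/L/Mid/Stay/E, g/R/Hi/Out/D, g/R/Hi/Out/E, g/R/Hi/Stay/D, g/R/Hi/Stay/E, g/R/Mid/Out/D, g/R/Mid/Out/E, g/R/Mid/Stay/D, g/R/Mid/Stay/E. Columns: p, q.
{k/L/Hi/Out/D, k/L/Mid/Out/D} → row (5,2) (5,0)
{k/L/Hi/Out/E, k/L/Mid/Out/E} → row (2,3) (5,0)
{k/L/Hi/Stay/D, k/L/Hi/Stay/E, k/L/Mid/Stay/D, k/L/Mid/Stay/E} → row (5,6) (5,0)
{k/R/Hi/Out/D, k/R/Hi/Out/E, k/R/Hi/Stay/D, k/R/Hi/Stay/E} → row (3,0) (5,5)
{k/R/Mid/Out/D, k/R/Mid/Out/E, k/R/Mid/Stay/D, k/R/Mid/Stay/E} → row (2,2) (2,2)
{g/L/Hi/Out/D, g/L/Hi/Out/E, g/L/Hi/Stay/D, g/L/Hi/Stay/E, g/L/Mid/Out/D, g/L/Mid/Out/E, g/L/Mid/Stay/D, g/L/Mid/Stay/E, g/R/Hi/Out/D, g/R/Hi/Out/E, g/R/Hi/Stay/D, g/R/Hi/Stay/E, g/R/Mid/Out/D, g/R/Mid/Out/E, g/R/Mid/Stay/D, g/R/Mid/Stay/E} → row (2,0) (2,0)
That's 6 distinct rows out of 32 strategies.

6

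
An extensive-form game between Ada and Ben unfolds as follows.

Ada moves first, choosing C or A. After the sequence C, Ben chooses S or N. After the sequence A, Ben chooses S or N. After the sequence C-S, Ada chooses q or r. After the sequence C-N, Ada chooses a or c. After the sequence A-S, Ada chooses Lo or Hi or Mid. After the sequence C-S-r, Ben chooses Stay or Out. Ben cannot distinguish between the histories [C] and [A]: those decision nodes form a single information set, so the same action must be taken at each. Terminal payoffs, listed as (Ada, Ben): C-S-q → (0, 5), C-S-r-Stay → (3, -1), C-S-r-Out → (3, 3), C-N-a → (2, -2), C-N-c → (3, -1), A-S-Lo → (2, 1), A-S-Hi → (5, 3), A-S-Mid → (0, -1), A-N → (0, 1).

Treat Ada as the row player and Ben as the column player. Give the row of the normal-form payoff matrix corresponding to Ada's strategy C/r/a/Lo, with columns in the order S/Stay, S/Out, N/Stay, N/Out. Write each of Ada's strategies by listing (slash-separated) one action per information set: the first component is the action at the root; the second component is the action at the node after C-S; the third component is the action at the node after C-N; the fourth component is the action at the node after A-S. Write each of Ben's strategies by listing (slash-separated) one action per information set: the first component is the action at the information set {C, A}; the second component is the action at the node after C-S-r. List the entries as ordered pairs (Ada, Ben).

(3,-1) (3,3) (2,-2) (2,-2)

vs S/Stay: Ada plays C → Ben plays S at [C] → Ada plays r at [C-S] → Ben plays Stay at [C-S-r] → (3, -1)
vs S/Out: Ada plays C → Ben plays S at [C] → Ada plays r at [C-S] → Ben plays Out at [C-S-r] → (3, 3)
vs N/Stay: Ada plays C → Ben plays N at [C] → Ada plays a at [C-N] → (2, -2)
vs N/Out: Ada plays C → Ben plays N at [C] → Ada plays a at [C-N] → (2, -2)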